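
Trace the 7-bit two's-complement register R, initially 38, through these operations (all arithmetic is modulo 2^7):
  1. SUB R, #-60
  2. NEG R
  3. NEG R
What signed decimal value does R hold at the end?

-30

Start: R = 38 = 0100110.
R = 38 − (-60) = 98; wraps to -30 = 1100010
R = −(-30) = 30 = 0011110
R = −(30) = -30 = 1100010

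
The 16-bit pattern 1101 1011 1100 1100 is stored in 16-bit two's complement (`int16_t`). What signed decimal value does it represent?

-9268

MSB is 1, so the value is negative.
Invert: 0010010000110011. Add 1: 0010010000110100 = 9268. So the value is −9268.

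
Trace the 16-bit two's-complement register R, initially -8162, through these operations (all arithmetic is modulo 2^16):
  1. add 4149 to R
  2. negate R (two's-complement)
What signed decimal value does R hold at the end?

Start: R = -8162 = 1110000000011110.
R = -8162 + 4149 = -4013 = 1111000001010011
R = −(-4013) = 4013 = 0000111110101101

4013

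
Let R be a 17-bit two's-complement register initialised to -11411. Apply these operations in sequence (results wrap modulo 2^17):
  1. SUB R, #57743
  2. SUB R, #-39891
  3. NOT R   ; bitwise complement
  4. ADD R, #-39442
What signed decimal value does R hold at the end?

-10180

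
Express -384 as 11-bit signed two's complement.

|-384| = 384 = 00110000000 in 11 bits.
Invert the bits: 11001111111. Add 1: 11010000000.
Check: 11010000000 reads as 1664 − 2048 = -384.

11010000000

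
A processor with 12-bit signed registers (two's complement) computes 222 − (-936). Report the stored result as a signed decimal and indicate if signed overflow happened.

1158; no overflow

222 → 000011011110
-936 → 110001011000
Subtract via negate-and-add: invert 110001011000 + 1 = 001110101000 (i.e. 936).
  000011011110
+ 001110101000
= 010010000110
Result 010010000110: MSB = 0 → value 1158.
Both addends (after negating the subtrahend) are non-negative and so is the stored result: no signed overflow.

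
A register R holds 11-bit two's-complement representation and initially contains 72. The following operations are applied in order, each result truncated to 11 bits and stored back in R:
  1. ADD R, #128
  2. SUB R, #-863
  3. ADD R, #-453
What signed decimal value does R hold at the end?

610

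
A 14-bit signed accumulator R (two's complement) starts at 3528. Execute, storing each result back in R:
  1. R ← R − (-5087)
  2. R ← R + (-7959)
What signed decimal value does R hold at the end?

656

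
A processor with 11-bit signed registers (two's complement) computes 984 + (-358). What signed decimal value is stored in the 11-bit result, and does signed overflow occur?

626; no overflow

984 → 01111011000
-358 → 11010011010
  01111011000
+ 11010011010
= 01001110010  (discard carry-out 1)
Result 01001110010: MSB = 0 → value 626.
Addends have opposite signs, so signed overflow cannot occur.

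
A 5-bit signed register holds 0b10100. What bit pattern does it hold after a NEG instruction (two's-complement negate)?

Invert: 01011. Add 1: 01100.
Check: 10100 = -12, 01100 = 12.

01100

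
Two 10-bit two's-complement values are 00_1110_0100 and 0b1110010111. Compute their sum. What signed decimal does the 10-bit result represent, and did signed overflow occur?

00_1110_0100 → 0011100100 = 228 (signed)
0b1110010111 → 1110010111 = -105 (signed)
  0011100100
+ 1110010111
= 0001111011  (discard carry-out 1)
Result 0001111011: MSB = 0 → value 123.
Addends have opposite signs, so signed overflow cannot occur.

123; no overflow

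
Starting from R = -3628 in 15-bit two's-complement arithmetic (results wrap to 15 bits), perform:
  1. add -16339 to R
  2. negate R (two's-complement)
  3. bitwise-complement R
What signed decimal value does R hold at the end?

12800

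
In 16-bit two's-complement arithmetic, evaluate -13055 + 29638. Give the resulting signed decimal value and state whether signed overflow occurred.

-13055 → 1100110100000001
29638 → 0111001111000110
  1100110100000001
+ 0111001111000110
= 0100000011000111  (discard carry-out 1)
Result 0100000011000111: MSB = 0 → value 16583.
Addends have opposite signs, so signed overflow cannot occur.

16583; no overflow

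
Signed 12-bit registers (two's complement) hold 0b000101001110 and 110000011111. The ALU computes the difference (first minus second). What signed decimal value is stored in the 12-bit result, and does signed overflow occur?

1327; no overflow

0b000101001110 → 000101001110 = 334 (signed)
110000011111 = -993 (signed)
Subtract via negate-and-add: invert 110000011111 + 1 = 001111100001 (i.e. 993).
  000101001110
+ 001111100001
= 010100101111
Result 010100101111: MSB = 0 → value 1327.
Both addends (after negating the subtrahend) are non-negative and so is the stored result: no signed overflow.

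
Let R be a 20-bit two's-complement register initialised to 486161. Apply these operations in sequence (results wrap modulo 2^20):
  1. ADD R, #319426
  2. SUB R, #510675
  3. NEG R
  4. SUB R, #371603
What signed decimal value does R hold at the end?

Start: R = 486161 = 01110110101100010001.
R = 486161 + 319426 = 805587; wraps to -242989 = 11000100101011010011
R = -242989 − 510675 = -753664; wraps to 294912 = 01001000000000000000
R = −(294912) = -294912 = 10111000000000000000
R = -294912 − 371603 = -666515; wraps to 382061 = 01011101010001101101

382061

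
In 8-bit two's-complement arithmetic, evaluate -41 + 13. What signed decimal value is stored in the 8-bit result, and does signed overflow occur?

-28; no overflow

-41 → 11010111
13 → 00001101
  11010111
+ 00001101
= 11100100
Result 11100100: MSB = 1 → 228 − 256 = -28.
Addends have opposite signs, so signed overflow cannot occur.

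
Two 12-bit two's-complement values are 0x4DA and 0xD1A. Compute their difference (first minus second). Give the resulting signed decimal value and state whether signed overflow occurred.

1984; no overflow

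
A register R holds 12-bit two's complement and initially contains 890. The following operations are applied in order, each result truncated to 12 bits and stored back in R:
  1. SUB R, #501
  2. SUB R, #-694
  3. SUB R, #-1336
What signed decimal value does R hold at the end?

-1677

Start: R = 890 = 001101111010.
R = 890 − 501 = 389 = 000110000101
R = 389 − (-694) = 1083 = 010000111011
R = 1083 − (-1336) = 2419; wraps to -1677 = 100101110011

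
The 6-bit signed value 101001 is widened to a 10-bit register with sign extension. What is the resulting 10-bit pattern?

1111101001

MSB of 101001 is 1; replicate it into the new high bits.
1111|101001 → 1111101001 (still -23).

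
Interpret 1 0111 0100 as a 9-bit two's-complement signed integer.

-140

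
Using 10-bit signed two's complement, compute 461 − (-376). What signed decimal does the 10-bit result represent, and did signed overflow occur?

-187; overflow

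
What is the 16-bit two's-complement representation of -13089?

|-13089| = 13089 = 0011001100100001 in 16 bits.
Invert the bits: 1100110011011110. Add 1: 1100110011011111.
Check: 1100110011011111 reads as 52447 − 65536 = -13089.

1100110011011111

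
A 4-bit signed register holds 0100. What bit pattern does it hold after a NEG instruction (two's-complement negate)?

1100

Invert: 1011. Add 1: 1100.
Check: 0100 = 4, 1100 = -4.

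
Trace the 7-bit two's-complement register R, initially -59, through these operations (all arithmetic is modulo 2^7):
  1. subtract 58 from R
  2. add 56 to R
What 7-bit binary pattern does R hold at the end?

1000011

Start: R = -59 = 1000101.
R = -59 − 58 = -117; wraps to 11 = 0001011
R = 11 + 56 = 67; wraps to -61 = 1000011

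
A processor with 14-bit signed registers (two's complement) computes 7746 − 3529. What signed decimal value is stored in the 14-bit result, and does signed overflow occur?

7746 → 01111001000010
3529 → 00110111001001
Subtract via negate-and-add: invert 00110111001001 + 1 = 11001000110111 (i.e. -3529).
  01111001000010
+ 11001000110111
= 01000001111001  (discard carry-out 1)
Result 01000001111001: MSB = 0 → value 4217.
Addends (after negating the subtrahend) have opposite signs, so signed overflow cannot occur.

4217; no overflow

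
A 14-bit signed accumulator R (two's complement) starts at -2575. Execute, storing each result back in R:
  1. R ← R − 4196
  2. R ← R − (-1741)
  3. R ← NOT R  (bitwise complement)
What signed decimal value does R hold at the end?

5029

Start: R = -2575 = 11010111110001.
R = -2575 − 4196 = -6771 = 10010110001101
R = -6771 − (-1741) = -5030 = 10110001011010
R = NOT 10110001011010 = 01001110100101 = 5029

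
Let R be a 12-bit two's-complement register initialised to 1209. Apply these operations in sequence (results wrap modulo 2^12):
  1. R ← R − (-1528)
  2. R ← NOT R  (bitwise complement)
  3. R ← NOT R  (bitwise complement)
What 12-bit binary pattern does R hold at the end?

101010110001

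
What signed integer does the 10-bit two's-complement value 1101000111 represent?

-185

MSB is 1, so the value is negative.
Unsigned reading: 839. Subtract 2^10 = 1024: 839 − 1024 = -185.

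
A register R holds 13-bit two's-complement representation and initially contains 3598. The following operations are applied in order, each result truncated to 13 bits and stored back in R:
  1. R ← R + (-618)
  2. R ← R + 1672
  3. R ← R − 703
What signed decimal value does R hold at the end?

Start: R = 3598 = 0111000001110.
R = 3598 + (-618) = 2980 = 0101110100100
R = 2980 + 1672 = 4652; wraps to -3540 = 1001000101100
R = -3540 − 703 = -4243; wraps to 3949 = 0111101101101

3949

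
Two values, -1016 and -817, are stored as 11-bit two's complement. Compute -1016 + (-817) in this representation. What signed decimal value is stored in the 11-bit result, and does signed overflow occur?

215; overflow

-1016 → 10000001000
-817 → 10011001111
  10000001000
+ 10011001111
= 00011010111  (discard carry-out 1)
Result 00011010111: MSB = 0 → value 215.
Both addends are negative but the stored result is non-negative: signed overflow. The true value -1016 + (-817) = -1833 lies outside [-1024, 1023].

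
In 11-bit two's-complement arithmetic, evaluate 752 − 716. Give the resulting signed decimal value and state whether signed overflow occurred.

36; no overflow

752 → 01011110000
716 → 01011001100
Subtract via negate-and-add: invert 01011001100 + 1 = 10100110100 (i.e. -716).
  01011110000
+ 10100110100
= 00000100100  (discard carry-out 1)
Result 00000100100: MSB = 0 → value 36.
Addends (after negating the subtrahend) have opposite signs, so signed overflow cannot occur.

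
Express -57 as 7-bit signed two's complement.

1000111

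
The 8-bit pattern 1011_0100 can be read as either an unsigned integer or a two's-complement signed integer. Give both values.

unsigned = 180, signed = -76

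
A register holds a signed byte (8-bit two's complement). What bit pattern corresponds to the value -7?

11111001

|-7| = 7 = 00000111 in 8 bits.
Invert the bits: 11111000. Add 1: 11111001.
Check: 11111001 reads as 249 − 256 = -7.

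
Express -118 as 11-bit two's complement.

11110001010

|-118| = 118 = 00001110110 in 11 bits.
Invert the bits: 11110001001. Add 1: 11110001010.
Check: 11110001010 reads as 1930 − 2048 = -118.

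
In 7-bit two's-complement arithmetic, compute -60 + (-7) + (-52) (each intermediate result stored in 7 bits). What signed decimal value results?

9

-60 + (-7) = -67 → wraps to 61 (0111101)
61 + (-52) = 9 (0001001)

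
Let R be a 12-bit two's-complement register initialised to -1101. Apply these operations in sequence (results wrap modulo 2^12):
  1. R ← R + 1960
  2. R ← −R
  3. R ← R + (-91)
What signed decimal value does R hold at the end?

Start: R = -1101 = 101110110011.
R = -1101 + 1960 = 859 = 001101011011
R = −(859) = -859 = 110010100101
R = -859 + (-91) = -950 = 110001001010

-950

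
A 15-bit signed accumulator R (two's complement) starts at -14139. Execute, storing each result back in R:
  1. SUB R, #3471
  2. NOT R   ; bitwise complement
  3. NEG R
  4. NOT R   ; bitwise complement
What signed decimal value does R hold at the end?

-15160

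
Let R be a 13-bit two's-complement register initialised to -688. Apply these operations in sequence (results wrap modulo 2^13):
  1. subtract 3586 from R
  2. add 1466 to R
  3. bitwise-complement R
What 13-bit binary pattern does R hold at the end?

0101011110111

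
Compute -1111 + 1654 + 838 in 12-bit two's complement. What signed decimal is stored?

1381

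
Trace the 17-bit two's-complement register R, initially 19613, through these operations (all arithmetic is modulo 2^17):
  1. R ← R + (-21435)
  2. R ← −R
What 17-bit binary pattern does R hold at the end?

00000011100011110

Start: R = 19613 = 00100110010011101.
R = 19613 + (-21435) = -1822 = 11111100011100010
R = −(-1822) = 1822 = 00000011100011110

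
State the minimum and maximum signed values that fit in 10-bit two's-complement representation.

Minimum: −2^9 = -512.
Maximum: 2^9 − 1 = 511.

min = -512, max = 511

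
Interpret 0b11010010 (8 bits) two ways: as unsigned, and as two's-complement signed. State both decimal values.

unsigned = 210, signed = -46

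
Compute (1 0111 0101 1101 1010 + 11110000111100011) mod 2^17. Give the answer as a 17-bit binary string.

  10111010111011010
+ 11110000111100011
= 10101011110111101  (discard carry-out 1)

10101011110111101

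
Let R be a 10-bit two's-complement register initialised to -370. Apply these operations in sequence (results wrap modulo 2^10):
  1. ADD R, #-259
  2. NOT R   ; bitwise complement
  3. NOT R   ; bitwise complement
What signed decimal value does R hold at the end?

395

Start: R = -370 = 1010001110.
R = -370 + (-259) = -629; wraps to 395 = 0110001011
R = NOT 0110001011 = 1001110100 = -396
R = NOT 1001110100 = 0110001011 = 395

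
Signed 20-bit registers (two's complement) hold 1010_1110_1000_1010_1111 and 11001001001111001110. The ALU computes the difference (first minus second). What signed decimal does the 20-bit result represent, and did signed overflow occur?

-109343; no overflow

1010_1110_1000_1010_1111 → 10101110100010101111 = -333649 (signed)
11001001001111001110 = -224306 (signed)
Subtract via negate-and-add: invert 11001001001111001110 + 1 = 00110110110000110010 (i.e. 224306).
  10101110100010101111
+ 00110110110000110010
= 11100101010011100001
Result 11100101010011100001: MSB = 1 → 939233 − 1048576 = -109343.
Addends (after negating the subtrahend) have opposite signs, so signed overflow cannot occur.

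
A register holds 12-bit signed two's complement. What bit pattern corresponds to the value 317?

000100111101

317 is non-negative, so write it directly in 12 bits: 000100111101.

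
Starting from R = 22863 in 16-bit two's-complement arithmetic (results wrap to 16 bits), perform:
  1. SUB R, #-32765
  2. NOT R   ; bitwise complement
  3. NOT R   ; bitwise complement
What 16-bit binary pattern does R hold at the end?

1101100101001100

Start: R = 22863 = 0101100101001111.
R = 22863 − (-32765) = 55628; wraps to -9908 = 1101100101001100
R = NOT 1101100101001100 = 0010011010110011 = 9907
R = NOT 0010011010110011 = 1101100101001100 = -9908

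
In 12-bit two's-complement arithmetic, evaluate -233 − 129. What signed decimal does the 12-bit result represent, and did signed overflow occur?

-362; no overflow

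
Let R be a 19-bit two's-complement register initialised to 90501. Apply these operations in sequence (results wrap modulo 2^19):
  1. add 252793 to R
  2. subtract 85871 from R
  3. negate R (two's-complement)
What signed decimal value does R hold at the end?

-257423

Start: R = 90501 = 0010110000110000101.
R = 90501 + 252793 = 343294; wraps to -180994 = 1010011110011111110
R = -180994 − 85871 = -266865; wraps to 257423 = 0111110110110001111
R = −(257423) = -257423 = 1000001001001110001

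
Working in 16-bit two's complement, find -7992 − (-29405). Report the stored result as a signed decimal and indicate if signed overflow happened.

21413; no overflow

-7992 → 1110000011001000
-29405 → 1000110100100011
Subtract via negate-and-add: invert 1000110100100011 + 1 = 0111001011011101 (i.e. 29405).
  1110000011001000
+ 0111001011011101
= 0101001110100101  (discard carry-out 1)
Result 0101001110100101: MSB = 0 → value 21413.
Addends (after negating the subtrahend) have opposite signs, so signed overflow cannot occur.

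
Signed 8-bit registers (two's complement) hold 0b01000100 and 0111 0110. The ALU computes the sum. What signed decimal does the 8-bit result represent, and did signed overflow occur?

-70; overflow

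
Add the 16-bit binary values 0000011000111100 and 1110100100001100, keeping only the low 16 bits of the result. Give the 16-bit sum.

  0000011000111100
+ 1110100100001100
= 1110111101001000

1110111101001000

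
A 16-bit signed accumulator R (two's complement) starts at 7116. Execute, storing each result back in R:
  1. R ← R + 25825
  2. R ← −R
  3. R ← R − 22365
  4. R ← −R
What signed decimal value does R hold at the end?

Start: R = 7116 = 0001101111001100.
R = 7116 + 25825 = 32941; wraps to -32595 = 1000000010101101
R = −(-32595) = 32595 = 0111111101010011
R = 32595 − 22365 = 10230 = 0010011111110110
R = −(10230) = -10230 = 1101100000001010

-10230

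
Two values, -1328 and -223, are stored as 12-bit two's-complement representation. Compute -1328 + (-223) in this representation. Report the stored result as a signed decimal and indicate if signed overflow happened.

-1328 → 101011010000
-223 → 111100100001
  101011010000
+ 111100100001
= 100111110001  (discard carry-out 1)
Result 100111110001: MSB = 1 → 2545 − 4096 = -1551.
Both addends are negative and so is the stored result: no signed overflow.

-1551; no overflow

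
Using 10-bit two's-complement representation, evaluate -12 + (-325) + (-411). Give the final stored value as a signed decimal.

276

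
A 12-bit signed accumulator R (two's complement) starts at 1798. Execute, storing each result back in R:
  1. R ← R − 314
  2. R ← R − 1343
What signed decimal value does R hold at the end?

Start: R = 1798 = 011100000110.
R = 1798 − 314 = 1484 = 010111001100
R = 1484 − 1343 = 141 = 000010001101

141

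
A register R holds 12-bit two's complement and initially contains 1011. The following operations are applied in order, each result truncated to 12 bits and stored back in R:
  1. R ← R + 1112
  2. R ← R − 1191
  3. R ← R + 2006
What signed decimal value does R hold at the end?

Start: R = 1011 = 001111110011.
R = 1011 + 1112 = 2123; wraps to -1973 = 100001001011
R = -1973 − 1191 = -3164; wraps to 932 = 001110100100
R = 932 + 2006 = 2938; wraps to -1158 = 101101111010

-1158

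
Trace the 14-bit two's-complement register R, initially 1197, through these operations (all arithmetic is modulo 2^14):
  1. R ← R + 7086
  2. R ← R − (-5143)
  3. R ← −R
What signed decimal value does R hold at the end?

Start: R = 1197 = 00010010101101.
R = 1197 + 7086 = 8283; wraps to -8101 = 10000001011011
R = -8101 − (-5143) = -2958 = 11010001110010
R = −(-2958) = 2958 = 00101110001110

2958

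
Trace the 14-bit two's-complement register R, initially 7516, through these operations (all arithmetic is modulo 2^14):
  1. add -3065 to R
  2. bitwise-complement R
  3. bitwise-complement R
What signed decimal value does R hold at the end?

4451

Start: R = 7516 = 01110101011100.
R = 7516 + (-3065) = 4451 = 01000101100011
R = NOT 01000101100011 = 10111010011100 = -4452
R = NOT 10111010011100 = 01000101100011 = 4451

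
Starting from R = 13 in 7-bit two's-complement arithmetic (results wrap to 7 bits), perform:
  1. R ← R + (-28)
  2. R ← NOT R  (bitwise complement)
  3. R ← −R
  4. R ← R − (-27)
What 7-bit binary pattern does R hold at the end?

0001101

Start: R = 13 = 0001101.
R = 13 + (-28) = -15 = 1110001
R = NOT 1110001 = 0001110 = 14
R = −(14) = -14 = 1110010
R = -14 − (-27) = 13 = 0001101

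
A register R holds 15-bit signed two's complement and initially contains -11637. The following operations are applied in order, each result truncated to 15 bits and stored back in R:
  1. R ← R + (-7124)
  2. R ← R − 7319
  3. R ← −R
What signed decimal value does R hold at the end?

-6688

Start: R = -11637 = 101001010001011.
R = -11637 + (-7124) = -18761; wraps to 14007 = 011011010110111
R = 14007 − 7319 = 6688 = 001101000100000
R = −(6688) = -6688 = 110010111100000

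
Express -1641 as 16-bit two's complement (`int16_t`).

|-1641| = 1641 = 0000011001101001 in 16 bits.
Invert the bits: 1111100110010110. Add 1: 1111100110010111.
Check: 1111100110010111 reads as 63895 − 65536 = -1641.

1111100110010111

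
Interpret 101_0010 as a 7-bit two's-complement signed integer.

MSB is 1, so the value is negative.
Invert: 0101101. Add 1: 0101110 = 46. So the value is −46.

-46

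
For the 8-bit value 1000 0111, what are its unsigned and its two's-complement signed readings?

unsigned = 135, signed = -121

Unsigned: 10000111 = 135.
Signed: MSB=1 → 135 − 256 = -121.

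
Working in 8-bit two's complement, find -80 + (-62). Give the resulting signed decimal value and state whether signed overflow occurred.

114; overflow

-80 → 10110000
-62 → 11000010
  10110000
+ 11000010
= 01110010  (discard carry-out 1)
Result 01110010: MSB = 0 → value 114.
Both addends are negative but the stored result is non-negative: signed overflow. The true value -80 + (-62) = -142 lies outside [-128, 127].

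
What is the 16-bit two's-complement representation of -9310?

1101101110100010

|-9310| = 9310 = 0010010001011110 in 16 bits.
Invert the bits: 1101101110100001. Add 1: 1101101110100010.
Check: 1101101110100010 reads as 56226 − 65536 = -9310.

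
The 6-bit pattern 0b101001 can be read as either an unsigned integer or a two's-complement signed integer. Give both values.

Unsigned: 101001 = 41.
Signed: MSB=1 → 41 − 64 = -23.

unsigned = 41, signed = -23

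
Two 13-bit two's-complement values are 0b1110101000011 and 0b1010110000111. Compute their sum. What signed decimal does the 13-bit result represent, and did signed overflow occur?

-3382; no overflow

0b1110101000011 → 1110101000011 = -701 (signed)
0b1010110000111 → 1010110000111 = -2681 (signed)
  1110101000011
+ 1010110000111
= 1001011001010  (discard carry-out 1)
Result 1001011001010: MSB = 1 → 4810 − 8192 = -3382.
Both addends are negative and so is the stored result: no signed overflow.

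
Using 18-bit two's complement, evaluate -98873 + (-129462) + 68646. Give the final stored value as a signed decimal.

102455

-98873 + (-129462) = -228335 → wraps to 33809 (001000010000010001)
33809 + 68646 = 102455 (011001000000110111)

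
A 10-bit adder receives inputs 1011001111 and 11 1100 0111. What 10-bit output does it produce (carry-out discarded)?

1010010110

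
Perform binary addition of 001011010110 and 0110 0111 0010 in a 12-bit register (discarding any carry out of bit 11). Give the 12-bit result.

100101001000

  001011010110
+ 011001110010
= 100101001000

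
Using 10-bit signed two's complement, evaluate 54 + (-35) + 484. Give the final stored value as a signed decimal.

503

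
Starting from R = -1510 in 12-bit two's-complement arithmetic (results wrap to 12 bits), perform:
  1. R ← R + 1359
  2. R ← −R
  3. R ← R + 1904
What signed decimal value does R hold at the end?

-2041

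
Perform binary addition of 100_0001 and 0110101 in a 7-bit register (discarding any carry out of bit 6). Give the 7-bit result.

1110110

  1000001
+ 0110101
= 1110110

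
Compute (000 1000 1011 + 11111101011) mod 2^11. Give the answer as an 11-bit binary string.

00001110110

  00010001011
+ 11111101011
= 00001110110  (discard carry-out 1)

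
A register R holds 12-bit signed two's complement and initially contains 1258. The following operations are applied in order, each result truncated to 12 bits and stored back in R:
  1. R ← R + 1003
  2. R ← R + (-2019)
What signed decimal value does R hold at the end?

Start: R = 1258 = 010011101010.
R = 1258 + 1003 = 2261; wraps to -1835 = 100011010101
R = -1835 + (-2019) = -3854; wraps to 242 = 000011110010

242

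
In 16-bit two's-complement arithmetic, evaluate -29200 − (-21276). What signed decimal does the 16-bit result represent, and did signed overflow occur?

-29200 → 1000110111110000
-21276 → 1010110011100100
Subtract via negate-and-add: invert 1010110011100100 + 1 = 0101001100011100 (i.e. 21276).
  1000110111110000
+ 0101001100011100
= 1110000100001100
Result 1110000100001100: MSB = 1 → 57612 − 65536 = -7924.
Addends (after negating the subtrahend) have opposite signs, so signed overflow cannot occur.

-7924; no overflow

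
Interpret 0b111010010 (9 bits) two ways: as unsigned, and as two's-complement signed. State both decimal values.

unsigned = 466, signed = -46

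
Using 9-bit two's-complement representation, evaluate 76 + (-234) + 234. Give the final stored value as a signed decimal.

76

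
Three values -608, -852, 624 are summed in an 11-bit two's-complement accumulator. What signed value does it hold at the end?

-836

-608 + (-852) = -1460 → wraps to 588 (01001001100)
588 + 624 = 1212 → wraps to -836 (10010111100)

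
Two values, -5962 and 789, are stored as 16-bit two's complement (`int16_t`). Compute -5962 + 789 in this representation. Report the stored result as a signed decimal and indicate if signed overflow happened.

-5173; no overflow

-5962 → 1110100010110110
789 → 0000001100010101
  1110100010110110
+ 0000001100010101
= 1110101111001011
Result 1110101111001011: MSB = 1 → 60363 − 65536 = -5173.
Addends have opposite signs, so signed overflow cannot occur.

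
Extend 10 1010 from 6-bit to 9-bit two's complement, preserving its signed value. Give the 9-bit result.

111101010

MSB of 101010 is 1; replicate it into the new high bits.
111|101010 → 111101010 (still -22).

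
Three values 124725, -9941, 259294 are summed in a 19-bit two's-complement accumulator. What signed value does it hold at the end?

124725 + (-9941) = 114784 (0011100000001100000)
114784 + 259294 = 374078 → wraps to -150210 (1011011010100111110)

-150210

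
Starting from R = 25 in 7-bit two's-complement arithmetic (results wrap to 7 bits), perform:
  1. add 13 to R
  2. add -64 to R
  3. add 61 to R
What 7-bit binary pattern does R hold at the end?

0100011

Start: R = 25 = 0011001.
R = 25 + 13 = 38 = 0100110
R = 38 + (-64) = -26 = 1100110
R = -26 + 61 = 35 = 0100011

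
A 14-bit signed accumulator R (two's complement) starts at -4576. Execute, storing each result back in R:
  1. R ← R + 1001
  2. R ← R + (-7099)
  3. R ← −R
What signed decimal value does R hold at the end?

-5710

Start: R = -4576 = 10111000100000.
R = -4576 + 1001 = -3575 = 11001000001001
R = -3575 + (-7099) = -10674; wraps to 5710 = 01011001001110
R = −(5710) = -5710 = 10100110110010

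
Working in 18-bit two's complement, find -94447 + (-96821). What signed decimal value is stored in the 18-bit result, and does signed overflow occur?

-94447 → 101000111100010001
-96821 → 101000010111001011
  101000111100010001
+ 101000010111001011
= 010001010011011100  (discard carry-out 1)
Result 010001010011011100: MSB = 0 → value 70876.
Both addends are negative but the stored result is non-negative: signed overflow. The true value -94447 + (-96821) = -191268 lies outside [-131072, 131071].

70876; overflow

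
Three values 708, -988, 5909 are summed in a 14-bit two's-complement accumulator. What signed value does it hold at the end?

5629

708 + (-988) = -280 (11111011101000)
-280 + 5909 = 5629 (01010111111101)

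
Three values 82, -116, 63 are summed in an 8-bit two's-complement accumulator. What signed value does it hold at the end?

82 + (-116) = -34 (11011110)
-34 + 63 = 29 (00011101)

29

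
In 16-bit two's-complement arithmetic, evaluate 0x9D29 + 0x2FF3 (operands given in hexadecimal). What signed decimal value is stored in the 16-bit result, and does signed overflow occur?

0x9D29 = 1001110100101001 = -25303 (signed)
0x2FF3 = 0010111111110011 = 12275 (signed)
  1001110100101001
+ 0010111111110011
= 1100110100011100
Result 1100110100011100: MSB = 1 → 52508 − 65536 = -13028.
Addends have opposite signs, so signed overflow cannot occur.

-13028; no overflow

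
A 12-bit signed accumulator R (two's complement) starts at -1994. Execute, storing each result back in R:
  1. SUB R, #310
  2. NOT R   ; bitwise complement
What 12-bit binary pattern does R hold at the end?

100011111111

Start: R = -1994 = 100000110110.
R = -1994 − 310 = -2304; wraps to 1792 = 011100000000
R = NOT 011100000000 = 100011111111 = -1793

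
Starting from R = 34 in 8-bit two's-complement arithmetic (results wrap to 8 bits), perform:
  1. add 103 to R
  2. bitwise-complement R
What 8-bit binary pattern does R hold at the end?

01110110

Start: R = 34 = 00100010.
R = 34 + 103 = 137; wraps to -119 = 10001001
R = NOT 10001001 = 01110110 = 118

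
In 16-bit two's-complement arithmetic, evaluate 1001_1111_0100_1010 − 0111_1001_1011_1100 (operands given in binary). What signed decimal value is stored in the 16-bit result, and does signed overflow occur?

1001_1111_0100_1010 → 1001111101001010 = -24758 (signed)
0111_1001_1011_1100 → 0111100110111100 = 31164 (signed)
Subtract via negate-and-add: invert 0111100110111100 + 1 = 1000011001000100 (i.e. -31164).
  1001111101001010
+ 1000011001000100
= 0010010110001110  (discard carry-out 1)
Result 0010010110001110: MSB = 0 → value 9614.
Both addends (after negating the subtrahend) are negative but the stored result is non-negative: signed overflow. The true value -24758 − 31164 = -55922 lies outside [-32768, 32767].

9614; overflow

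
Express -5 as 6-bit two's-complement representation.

111011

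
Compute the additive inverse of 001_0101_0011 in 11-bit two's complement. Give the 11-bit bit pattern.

11010101101

Invert: 11010101100. Add 1: 11010101101.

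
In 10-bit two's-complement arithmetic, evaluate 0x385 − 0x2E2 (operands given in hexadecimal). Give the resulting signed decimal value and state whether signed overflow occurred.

163; no overflow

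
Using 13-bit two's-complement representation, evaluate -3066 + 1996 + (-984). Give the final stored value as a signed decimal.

-2054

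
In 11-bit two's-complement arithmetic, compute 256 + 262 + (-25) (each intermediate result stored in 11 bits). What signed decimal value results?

256 + 262 = 518 (01000000110)
518 + (-25) = 493 (00111101101)

493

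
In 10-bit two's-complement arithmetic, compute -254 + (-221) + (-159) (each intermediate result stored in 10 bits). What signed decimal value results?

390

-254 + (-221) = -475 (1000100101)
-475 + (-159) = -634 → wraps to 390 (0110000110)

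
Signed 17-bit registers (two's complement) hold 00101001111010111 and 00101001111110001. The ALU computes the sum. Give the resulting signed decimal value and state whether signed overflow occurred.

00101001111010111 = 21463 (signed)
00101001111110001 = 21489 (signed)
  00101001111010111
+ 00101001111110001
= 01010011111001000
Result 01010011111001000: MSB = 0 → value 42952.
Both addends are non-negative and so is the stored result: no signed overflow.

42952; no overflow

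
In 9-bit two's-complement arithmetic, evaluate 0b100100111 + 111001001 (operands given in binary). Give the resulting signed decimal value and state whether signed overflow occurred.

240; overflow

0b100100111 → 100100111 = -217 (signed)
111001001 = -55 (signed)
  100100111
+ 111001001
= 011110000  (discard carry-out 1)
Result 011110000: MSB = 0 → value 240.
Both addends are negative but the stored result is non-negative: signed overflow. The true value -217 + (-55) = -272 lies outside [-256, 255].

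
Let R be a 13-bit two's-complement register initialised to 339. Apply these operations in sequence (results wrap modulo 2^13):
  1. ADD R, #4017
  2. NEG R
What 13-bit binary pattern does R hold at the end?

Start: R = 339 = 0000101010011.
R = 339 + 4017 = 4356; wraps to -3836 = 1000100000100
R = −(-3836) = 3836 = 0111011111100

0111011111100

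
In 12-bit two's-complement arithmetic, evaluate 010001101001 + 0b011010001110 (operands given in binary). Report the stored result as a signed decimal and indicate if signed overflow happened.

010001101001 = 1129 (signed)
0b011010001110 → 011010001110 = 1678 (signed)
  010001101001
+ 011010001110
= 101011110111
Result 101011110111: MSB = 1 → 2807 − 4096 = -1289.
Both addends are non-negative but the stored result is negative: signed overflow. The true value 1129 + 1678 = 2807 lies outside [-2048, 2047].

-1289; overflow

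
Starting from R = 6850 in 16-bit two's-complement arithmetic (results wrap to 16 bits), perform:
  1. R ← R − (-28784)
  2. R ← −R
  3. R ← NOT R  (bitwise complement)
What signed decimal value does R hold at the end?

Start: R = 6850 = 0001101011000010.
R = 6850 − (-28784) = 35634; wraps to -29902 = 1000101100110010
R = −(-29902) = 29902 = 0111010011001110
R = NOT 0111010011001110 = 1000101100110001 = -29903

-29903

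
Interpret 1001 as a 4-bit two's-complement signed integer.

-7

MSB is 1, so the value is negative.
Unsigned reading: 9. Subtract 2^4 = 16: 9 − 16 = -7.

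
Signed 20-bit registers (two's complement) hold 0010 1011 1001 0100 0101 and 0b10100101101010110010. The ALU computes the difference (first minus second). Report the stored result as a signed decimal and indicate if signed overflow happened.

-500077; overflow

0010 1011 1001 0100 0101 → 00101011100101000101 = 178501 (signed)
0b10100101101010110010 → 10100101101010110010 = -369998 (signed)
Subtract via negate-and-add: invert 10100101101010110010 + 1 = 01011010010101001110 (i.e. 369998).
  00101011100101000101
+ 01011010010101001110
= 10000101111010010011
Result 10000101111010010011: MSB = 1 → 548499 − 1048576 = -500077.
Both addends (after negating the subtrahend) are non-negative but the stored result is negative: signed overflow. The true value 178501 − (-369998) = 548499 lies outside [-524288, 524287].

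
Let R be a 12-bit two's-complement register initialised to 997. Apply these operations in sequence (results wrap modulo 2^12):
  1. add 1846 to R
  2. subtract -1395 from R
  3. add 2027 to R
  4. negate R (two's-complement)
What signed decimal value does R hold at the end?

1927

Start: R = 997 = 001111100101.
R = 997 + 1846 = 2843; wraps to -1253 = 101100011011
R = -1253 − (-1395) = 142 = 000010001110
R = 142 + 2027 = 2169; wraps to -1927 = 100001111001
R = −(-1927) = 1927 = 011110000111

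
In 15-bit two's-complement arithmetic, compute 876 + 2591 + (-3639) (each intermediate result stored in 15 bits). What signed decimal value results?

-172

876 + 2591 = 3467 (000110110001011)
3467 + (-3639) = -172 (111111101010100)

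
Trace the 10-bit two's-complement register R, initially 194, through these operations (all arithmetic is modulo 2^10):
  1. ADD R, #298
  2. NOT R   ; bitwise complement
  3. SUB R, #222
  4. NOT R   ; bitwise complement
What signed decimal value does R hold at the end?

-310

Start: R = 194 = 0011000010.
R = 194 + 298 = 492 = 0111101100
R = NOT 0111101100 = 1000010011 = -493
R = -493 − 222 = -715; wraps to 309 = 0100110101
R = NOT 0100110101 = 1011001010 = -310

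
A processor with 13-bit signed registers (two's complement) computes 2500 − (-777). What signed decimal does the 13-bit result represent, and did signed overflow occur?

3277; no overflow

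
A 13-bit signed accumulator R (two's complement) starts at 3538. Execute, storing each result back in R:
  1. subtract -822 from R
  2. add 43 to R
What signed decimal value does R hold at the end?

-3789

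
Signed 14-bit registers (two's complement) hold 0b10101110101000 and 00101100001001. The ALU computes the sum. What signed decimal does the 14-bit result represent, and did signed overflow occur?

-2383; no overflow

0b10101110101000 → 10101110101000 = -5208 (signed)
00101100001001 = 2825 (signed)
  10101110101000
+ 00101100001001
= 11011010110001
Result 11011010110001: MSB = 1 → 14001 − 16384 = -2383.
Addends have opposite signs, so signed overflow cannot occur.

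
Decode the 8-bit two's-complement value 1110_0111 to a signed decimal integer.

-25

MSB is 1, so the value is negative.
Invert: 00011000. Add 1: 00011001 = 25. So the value is −25.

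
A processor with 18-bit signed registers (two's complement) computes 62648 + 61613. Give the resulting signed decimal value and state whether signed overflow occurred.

62648 → 001111010010111000
61613 → 001111000010101101
  001111010010111000
+ 001111000010101101
= 011110010101100101
Result 011110010101100101: MSB = 0 → value 124261.
Both addends are non-negative and so is the stored result: no signed overflow.

124261; no overflow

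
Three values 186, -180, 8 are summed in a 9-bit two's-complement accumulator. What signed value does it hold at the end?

14

186 + (-180) = 6 (000000110)
6 + 8 = 14 (000001110)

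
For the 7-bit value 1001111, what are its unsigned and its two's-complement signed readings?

unsigned = 79, signed = -49

Unsigned: 1001111 = 79.
Signed: MSB=1 → 79 − 128 = -49.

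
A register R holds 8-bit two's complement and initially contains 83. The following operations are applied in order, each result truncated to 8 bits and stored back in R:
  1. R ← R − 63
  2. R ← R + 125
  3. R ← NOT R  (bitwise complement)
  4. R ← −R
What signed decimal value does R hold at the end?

-110

Start: R = 83 = 01010011.
R = 83 − 63 = 20 = 00010100
R = 20 + 125 = 145; wraps to -111 = 10010001
R = NOT 10010001 = 01101110 = 110
R = −(110) = -110 = 10010010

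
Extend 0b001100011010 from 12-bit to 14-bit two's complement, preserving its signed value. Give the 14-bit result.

00001100011010

MSB of 001100011010 is 0; replicate it into the new high bits.
00|001100011010 → 00001100011010 (still 794).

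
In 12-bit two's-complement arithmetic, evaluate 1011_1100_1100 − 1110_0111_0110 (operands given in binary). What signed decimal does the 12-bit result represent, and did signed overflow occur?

-682; no overflow

1011_1100_1100 → 101111001100 = -1076 (signed)
1110_0111_0110 → 111001110110 = -394 (signed)
Subtract via negate-and-add: invert 111001110110 + 1 = 000110001010 (i.e. 394).
  101111001100
+ 000110001010
= 110101010110
Result 110101010110: MSB = 1 → 3414 − 4096 = -682.
Addends (after negating the subtrahend) have opposite signs, so signed overflow cannot occur.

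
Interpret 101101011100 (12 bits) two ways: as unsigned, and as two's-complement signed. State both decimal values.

Unsigned: 101101011100 = 2908.
Signed: MSB=1 → 2908 − 4096 = -1188.

unsigned = 2908, signed = -1188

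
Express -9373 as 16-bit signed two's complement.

1101101101100011

|-9373| = 9373 = 0010010010011101 in 16 bits.
Invert the bits: 1101101101100010. Add 1: 1101101101100011.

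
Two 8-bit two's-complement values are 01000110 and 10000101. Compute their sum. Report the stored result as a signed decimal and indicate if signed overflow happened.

-53; no overflow

01000110 = 70 (signed)
10000101 = -123 (signed)
  01000110
+ 10000101
= 11001011
Result 11001011: MSB = 1 → 203 − 256 = -53.
Addends have opposite signs, so signed overflow cannot occur.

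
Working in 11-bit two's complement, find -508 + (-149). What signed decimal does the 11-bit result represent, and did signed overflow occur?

-508 → 11000000100
-149 → 11101101011
  11000000100
+ 11101101011
= 10101101111  (discard carry-out 1)
Result 10101101111: MSB = 1 → 1391 − 2048 = -657.
Both addends are negative and so is the stored result: no signed overflow.

-657; no overflow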